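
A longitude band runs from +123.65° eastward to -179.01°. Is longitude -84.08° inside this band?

No

Band width going east from +123.65° to -179.01°: ((-179.01 − 123.65) mod 360) = 57.34°.
Offset of -84.08° east of the west edge: ((-84.08 − 123.65) mod 360) = 152.27°.
152.27° > 57.34° ⇒ outside.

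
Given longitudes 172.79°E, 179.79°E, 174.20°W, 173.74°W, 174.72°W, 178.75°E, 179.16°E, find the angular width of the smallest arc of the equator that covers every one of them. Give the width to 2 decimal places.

13.47°

Sort the longitudes: -174.72°, -174.20°, -173.74°, +172.79°, +178.75°, +179.16°, +179.79°.
Eastward gaps between consecutive values (wrapping around): 0.52°, 0.46°, 346.53°, 5.96°, 0.41°, 0.63°, 5.49°.
Largest gap = 346.53° ⇒ minimal covering band is its complement: 360° − 346.53° = 13.47°.
Band runs from +172.79° eastward to -173.74°, crossing the antimeridian.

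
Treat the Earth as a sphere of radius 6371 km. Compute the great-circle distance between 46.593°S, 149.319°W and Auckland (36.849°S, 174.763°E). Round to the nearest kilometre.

3140 km

Δλ = 174.763 − -149.319 = 324.082°; wrapped into (−180°, 180°]: -35.918°.
Δφ = -36.849 − -46.593 = 9.744°.
a = sin²(Δφ/2) + cos φ₁ · cos φ₂ · sin²(Δλ/2) = 0.059492.
c = 2·atan2(√a, √(1−a)) = 0.49279 rad → d = 6371·c ≈ 3139.57 km.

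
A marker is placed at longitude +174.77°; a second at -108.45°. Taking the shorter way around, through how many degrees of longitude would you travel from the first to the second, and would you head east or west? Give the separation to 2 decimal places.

76.78° east

Raw difference: -108.45 − 174.77 = -283.22°.
Normalise into (−180°, 180°]: -283.22° + 360° = 76.78°.
Positive ⇒ the second point lies to the east; separation 76.78°.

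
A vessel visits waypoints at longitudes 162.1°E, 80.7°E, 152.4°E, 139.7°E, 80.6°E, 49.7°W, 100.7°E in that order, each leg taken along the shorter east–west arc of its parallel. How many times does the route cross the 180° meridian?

Leg 1: +162.1° → +80.7°, shortest Δλ = -81.4° (west) — does not cross 180°.
Leg 2: +80.7° → +152.4°, shortest Δλ = 71.7° (east) — does not cross 180°.
Leg 3: +152.4° → +139.7°, shortest Δλ = -12.7° (west) — does not cross 180°.
Leg 4: +139.7° → +80.6°, shortest Δλ = -59.1° (west) — does not cross 180°.
Leg 5: +80.6° → -49.7°, shortest Δλ = -130.3° (west) — does not cross 180°.
Leg 6: -49.7° → +100.7°, shortest Δλ = 150.4° (east) — does not cross 180°.
Total crossings: 0.

0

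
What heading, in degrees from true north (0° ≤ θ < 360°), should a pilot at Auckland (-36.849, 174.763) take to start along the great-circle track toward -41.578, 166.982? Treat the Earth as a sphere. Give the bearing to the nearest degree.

Δλ = 166.982 − 174.763 = -7.781°.
θ = atan2( sin Δλ · cos φ₂ , cos φ₁ · sin φ₂ − sin φ₁ · cos φ₂ · cos Δλ )
  = atan2(-0.10128, -0.08657) = -130.525° → normalised to [0°, 360°): 229.475°.

229°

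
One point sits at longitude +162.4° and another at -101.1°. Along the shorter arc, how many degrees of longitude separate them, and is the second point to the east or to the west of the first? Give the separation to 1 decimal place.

Raw difference: -101.1 − 162.4 = -263.5°.
Normalise into (−180°, 180°]: -263.5° + 360° = 96.5°.
Positive ⇒ the second point lies to the east; separation 96.5°.

96.5° east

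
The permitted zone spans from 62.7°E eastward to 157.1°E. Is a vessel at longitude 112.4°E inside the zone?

Yes

Band width going east from +62.7° to +157.1°: ((157.1 − 62.7) mod 360) = 94.4°.
Offset of +112.4° east of the west edge: ((112.4 − 62.7) mod 360) = 49.7°.
49.7° ≤ 94.4° ⇒ inside.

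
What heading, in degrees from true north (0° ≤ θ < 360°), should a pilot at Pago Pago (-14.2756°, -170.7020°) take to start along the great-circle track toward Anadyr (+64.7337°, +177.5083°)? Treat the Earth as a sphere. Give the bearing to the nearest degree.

355°

Δλ = 177.5083 − -170.7020 = 348.2103°; wrapped into (−180°, 180°]: -11.7897°.
θ = atan2( sin Δλ · cos φ₂ , cos φ₁ · sin φ₂ − sin φ₁ · cos φ₂ · cos Δλ )
  = atan2(-0.08721, 0.97944) = -5.088° → normalised to [0°, 360°): 354.912°.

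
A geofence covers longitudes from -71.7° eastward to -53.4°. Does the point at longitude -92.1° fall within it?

No

Band width going east from -71.7° to -53.4°: ((-53.4 − -71.7) mod 360) = 18.3°.
Offset of -92.1° east of the west edge: ((-92.1 − -71.7) mod 360) = 339.6°.
339.6° > 18.3° ⇒ outside.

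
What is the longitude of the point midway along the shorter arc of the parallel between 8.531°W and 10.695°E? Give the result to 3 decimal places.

Signed shortest Δλ from -8.531° to +10.695° is +19.226°.
Midpoint longitude = -8.531° + (+19.226°)/2 = -8.531° + 9.613° = +1.082°.

1.082°E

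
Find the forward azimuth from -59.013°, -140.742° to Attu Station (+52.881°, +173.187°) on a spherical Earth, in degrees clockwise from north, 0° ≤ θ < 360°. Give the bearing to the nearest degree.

331°

Δλ = 173.187 − -140.742 = 313.929°; wrapped into (−180°, 180°]: -46.071°.
θ = atan2( sin Δλ · cos φ₂ , cos φ₁ · sin φ₂ − sin φ₁ · cos φ₂ · cos Δλ )
  = atan2(-0.43462, 0.76945) = -29.460° → normalised to [0°, 360°): 330.540°.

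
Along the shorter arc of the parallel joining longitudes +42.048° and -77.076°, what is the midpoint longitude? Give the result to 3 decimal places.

Signed shortest Δλ from +42.048° to -77.076° is -119.124°.
Midpoint longitude = +42.048° + (-119.124°)/2 = +42.048° − 59.562° = -17.514°.

-17.514°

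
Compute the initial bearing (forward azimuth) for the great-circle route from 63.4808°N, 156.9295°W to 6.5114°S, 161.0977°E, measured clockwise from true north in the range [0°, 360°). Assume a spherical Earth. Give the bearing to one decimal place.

223.0°

Δλ = 161.0977 − -156.9295 = 318.0272°; wrapped into (−180°, 180°]: -41.9728°.
θ = atan2( sin Δλ · cos φ₂ , cos φ₁ · sin φ₂ − sin φ₁ · cos φ₂ · cos Δλ )
  = atan2(-0.66446, -0.71158) = -136.961° → normalised to [0°, 360°): 223.039°.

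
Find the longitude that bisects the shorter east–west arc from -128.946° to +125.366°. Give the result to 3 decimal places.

Signed shortest Δλ from -128.946° to +125.366° is -105.688°.
Midpoint longitude = -128.946° + (-105.688°)/2 = -128.946° − 52.844° = -181.790°.
Normalise into (−180°, 180°]: +178.210°.
(The naïve average (-128.946 + +125.366)/2 = -1.79° is on the wrong side of the globe.)

+178.210°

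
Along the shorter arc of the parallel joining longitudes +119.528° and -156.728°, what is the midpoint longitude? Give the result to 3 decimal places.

Signed shortest Δλ from +119.528° to -156.728° is +83.744°.
Midpoint longitude = +119.528° + (+83.744°)/2 = +119.528° + 41.872° = +161.400°.
(The naïve average (+119.528 + -156.728)/2 = -18.6° is on the wrong side of the globe.)

+161.400°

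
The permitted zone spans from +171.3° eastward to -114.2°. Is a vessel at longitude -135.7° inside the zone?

Yes

Band width going east from +171.3° to -114.2°: ((-114.2 − 171.3) mod 360) = 74.5°.
Offset of -135.7° east of the west edge: ((-135.7 − 171.3) mod 360) = 53.0°.
53.0° ≤ 74.5° ⇒ inside.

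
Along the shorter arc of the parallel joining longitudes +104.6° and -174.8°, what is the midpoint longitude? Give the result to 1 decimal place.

+144.9°

Signed shortest Δλ from +104.6° to -174.8° is +80.6°.
Midpoint longitude = +104.6° + (+80.6°)/2 = +104.6° + 40.3° = +144.9°.
(The naïve average (+104.6 + -174.8)/2 = -35.1° is on the wrong side of the globe.)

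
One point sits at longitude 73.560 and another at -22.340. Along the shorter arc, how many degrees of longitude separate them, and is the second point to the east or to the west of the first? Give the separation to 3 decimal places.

Raw difference: -22.340 − 73.560 = -95.9°.
Normalise into (−180°, 180°]: -95.9° stays -95.9°.
Negative ⇒ the second point lies to the west; separation 95.900°.

95.900° west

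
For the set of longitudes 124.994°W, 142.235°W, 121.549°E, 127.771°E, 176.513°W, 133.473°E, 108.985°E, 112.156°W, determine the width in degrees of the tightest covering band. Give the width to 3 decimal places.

Sort the longitudes: -176.513°, -142.235°, -124.994°, -112.156°, +108.985°, +121.549°, +127.771°, +133.473°.
Eastward gaps between consecutive values (wrapping around): 34.278°, 17.241°, 12.838°, 221.141°, 12.564°, 6.222°, 5.702°, 50.014°.
Largest gap = 221.141° ⇒ minimal covering band is its complement: 360° − 221.141° = 138.859°.
Band runs from +108.985° eastward to -112.156°, crossing the antimeridian.

138.859°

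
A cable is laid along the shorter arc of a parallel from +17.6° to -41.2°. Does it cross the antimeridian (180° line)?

Signed shortest Δλ = ((-41.2 − 17.6 + 180) mod 360) − 180 = -58.8°.
Going west by 58.8° from +17.6° reaches -41.2° without touching 180°.

No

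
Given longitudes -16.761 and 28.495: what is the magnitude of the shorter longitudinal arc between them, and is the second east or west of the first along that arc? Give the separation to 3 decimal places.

Raw difference: 28.495 − -16.761 = 45.256°.
Normalise into (−180°, 180°]: 45.256° stays 45.256°.
Positive ⇒ the second point lies to the east; separation 45.256°.

45.256° east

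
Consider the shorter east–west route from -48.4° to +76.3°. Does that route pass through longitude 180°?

Signed shortest Δλ = ((76.3 − -48.4 + 180) mod 360) − 180 = 124.7°.
Going east by 124.7° from -48.4° reaches +76.3° without touching 180°.

No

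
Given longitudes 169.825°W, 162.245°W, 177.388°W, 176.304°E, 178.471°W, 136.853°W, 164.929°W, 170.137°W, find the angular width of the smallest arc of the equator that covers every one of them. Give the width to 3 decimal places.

Sort the longitudes: -178.471°, -177.388°, -170.137°, -169.825°, -164.929°, -162.245°, -136.853°, +176.304°.
Eastward gaps between consecutive values (wrapping around): 1.083°, 7.251°, 0.312°, 4.896°, 2.684°, 25.392°, 313.157°, 5.225°.
Largest gap = 313.157° ⇒ minimal covering band is its complement: 360° − 313.157° = 46.843°.
Band runs from +176.304° eastward to -136.853°, crossing the antimeridian.

46.843°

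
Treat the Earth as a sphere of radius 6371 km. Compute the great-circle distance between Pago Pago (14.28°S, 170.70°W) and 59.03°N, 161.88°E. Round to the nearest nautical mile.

4601 nmi

Δλ = 161.88 − -170.70 = 332.58°; wrapped into (−180°, 180°]: -27.42°.
Δφ = 59.03 − -14.28 = 73.31°.
a = sin²(Δφ/2) + cos φ₁ · cos φ₂ · sin²(Δλ/2) = 0.384416.
c = 2·atan2(√a, √(1−a)) = 1.33752 rad → d = 6371·c ≈ 8521.33 km ≈ 4601.15 nmi.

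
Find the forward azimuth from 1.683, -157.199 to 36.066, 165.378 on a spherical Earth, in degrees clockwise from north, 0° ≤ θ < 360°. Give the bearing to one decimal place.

Δλ = 165.378 − -157.199 = 322.577°; wrapped into (−180°, 180°]: -37.423°.
θ = atan2( sin Δλ · cos φ₂ , cos φ₁ · sin φ₂ − sin φ₁ · cos φ₂ · cos Δλ )
  = atan2(-0.49122, 0.56961) = -40.774° → normalised to [0°, 360°): 319.226°.

319.2°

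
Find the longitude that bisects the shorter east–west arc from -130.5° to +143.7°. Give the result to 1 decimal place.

-173.4°

Signed shortest Δλ from -130.5° to +143.7° is -85.8°.
Midpoint longitude = -130.5° + (-85.8°)/2 = -130.5° − 42.9° = -173.4°.
(The naïve average (-130.5 + +143.7)/2 = 6.6° is on the wrong side of the globe.)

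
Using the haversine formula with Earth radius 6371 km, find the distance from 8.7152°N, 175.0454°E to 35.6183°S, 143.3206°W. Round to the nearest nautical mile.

3553 nmi

Δλ = -143.3206 − 175.0454 = -318.3660°; wrapped into (−180°, 180°]: 41.6340°.
Δφ = -35.6183 − 8.7152 = -44.3335°.
a = sin²(Δφ/2) + cos φ₁ · cos φ₂ · sin²(Δλ/2) = 0.243842.
c = 2·atan2(√a, √(1−a)) = 1.03292 rad → d = 6371·c ≈ 6580.71 km ≈ 3553.30 nmi.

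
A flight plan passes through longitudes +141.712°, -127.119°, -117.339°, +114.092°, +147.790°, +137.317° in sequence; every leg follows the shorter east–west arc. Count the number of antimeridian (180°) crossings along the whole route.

Leg 1: +141.712° → -127.119°, shortest Δλ = 91.169° (east) — crosses 180°.
Leg 2: -127.119° → -117.339°, shortest Δλ = 9.78° (east) — does not cross 180°.
Leg 3: -117.339° → +114.092°, shortest Δλ = -128.569° (west) — crosses 180°.
Leg 4: +114.092° → +147.790°, shortest Δλ = 33.698° (east) — does not cross 180°.
Leg 5: +147.790° → +137.317°, shortest Δλ = -10.473° (west) — does not cross 180°.
Total crossings: 2.

2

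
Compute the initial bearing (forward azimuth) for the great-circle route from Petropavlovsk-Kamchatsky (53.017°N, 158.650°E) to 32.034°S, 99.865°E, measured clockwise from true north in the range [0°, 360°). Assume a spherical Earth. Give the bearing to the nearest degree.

Δλ = 99.865 − 158.650 = -58.785°.
θ = atan2( sin Δλ · cos φ₂ , cos φ₁ · sin φ₂ − sin φ₁ · cos φ₂ · cos Δλ )
  = atan2(-0.72501, -0.67004) = -132.744° → normalised to [0°, 360°): 227.256°.

227°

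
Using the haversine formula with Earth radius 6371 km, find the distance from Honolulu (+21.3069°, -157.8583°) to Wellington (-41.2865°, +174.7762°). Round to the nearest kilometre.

Δλ = 174.7762 − -157.8583 = 332.6345°; wrapped into (−180°, 180°]: -27.3655°.
Δφ = -41.2865 − 21.3069 = -62.5934°.
a = sin²(Δφ/2) + cos φ₁ · cos φ₂ · sin²(Δλ/2) = 0.309020.
c = 2·atan2(√a, √(1−a)) = 1.17888 rad → d = 6371·c ≈ 7510.64 km.

7511 km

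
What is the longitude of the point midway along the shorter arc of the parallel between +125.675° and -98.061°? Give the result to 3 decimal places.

-166.193°

Signed shortest Δλ from +125.675° to -98.061° is +136.264°.
Midpoint longitude = +125.675° + (+136.264°)/2 = +125.675° + 68.132° = +193.807°.
Normalise into (−180°, 180°]: -166.193°.
(The naïve average (+125.675 + -98.061)/2 = 13.807° is on the wrong side of the globe.)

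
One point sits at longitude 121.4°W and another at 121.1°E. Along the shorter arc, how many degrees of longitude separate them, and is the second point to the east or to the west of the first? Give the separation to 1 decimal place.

117.5° west

Raw difference: 121.1 − -121.4 = 242.5°.
Normalise into (−180°, 180°]: 242.5° − 360° = -117.5°.
Negative ⇒ the second point lies to the west; separation 117.5°.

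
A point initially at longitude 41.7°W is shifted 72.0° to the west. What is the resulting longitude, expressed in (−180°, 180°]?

113.7°W

Start at -41.7°; shift −72.0° → -113.7°.
-113.7° already lies in (−180°, 180°].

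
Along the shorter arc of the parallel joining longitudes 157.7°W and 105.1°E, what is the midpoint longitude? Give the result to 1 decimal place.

153.7°E

Signed shortest Δλ from -157.7° to +105.1° is -97.2°.
Midpoint longitude = -157.7° + (-97.2°)/2 = -157.7° − 48.6° = -206.3°.
Normalise into (−180°, 180°]: +153.7°.
(The naïve average (-157.7 + +105.1)/2 = -26.3° is on the wrong side of the globe.)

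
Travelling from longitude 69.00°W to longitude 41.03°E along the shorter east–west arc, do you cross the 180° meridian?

No

Signed shortest Δλ = ((41.03 − -69.00 + 180) mod 360) − 180 = 110.03°.
Going east by 110.03° from -69.00° reaches +41.03° without touching 180°.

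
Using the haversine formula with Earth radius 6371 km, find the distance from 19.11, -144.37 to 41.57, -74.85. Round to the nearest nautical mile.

Δλ = -74.85 − -144.37 = 69.52°.
Δφ = 41.57 − 19.11 = 22.46°.
a = sin²(Δφ/2) + cos φ₁ · cos φ₂ · sin²(Δλ/2) = 0.267717.
c = 2·atan2(√a, √(1−a)) = 1.08765 rad → d = 6371·c ≈ 6929.43 km ≈ 3741.59 nmi.

3742 nmi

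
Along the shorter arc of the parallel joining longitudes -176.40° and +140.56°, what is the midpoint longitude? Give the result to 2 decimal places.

Signed shortest Δλ from -176.40° to +140.56° is -43.04°.
Midpoint longitude = -176.40° + (-43.04°)/2 = -176.40° − 21.52° = -197.92°.
Normalise into (−180°, 180°]: +162.08°.
(The naïve average (-176.40 + +140.56)/2 = -17.92° is on the wrong side of the globe.)

+162.08°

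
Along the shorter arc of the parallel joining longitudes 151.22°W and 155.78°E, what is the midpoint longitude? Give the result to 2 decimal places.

Signed shortest Δλ from -151.22° to +155.78° is -53.00°.
Midpoint longitude = -151.22° + (-53.00°)/2 = -151.22° − 26.50° = -177.72°.
(The naïve average (-151.22 + +155.78)/2 = 2.28° is on the wrong side of the globe.)

177.72°W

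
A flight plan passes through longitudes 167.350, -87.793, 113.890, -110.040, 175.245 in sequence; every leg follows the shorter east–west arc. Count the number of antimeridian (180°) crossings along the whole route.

4

Leg 1: +167.350° → -87.793°, shortest Δλ = 104.857° (east) — crosses 180°.
Leg 2: -87.793° → +113.890°, shortest Δλ = -158.317° (west) — crosses 180°.
Leg 3: +113.890° → -110.040°, shortest Δλ = 136.07° (east) — crosses 180°.
Leg 4: -110.040° → +175.245°, shortest Δλ = -74.715° (west) — crosses 180°.
Total crossings: 4.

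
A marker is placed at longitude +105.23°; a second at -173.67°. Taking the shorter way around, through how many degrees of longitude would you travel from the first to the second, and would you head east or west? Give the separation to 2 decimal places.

Raw difference: -173.67 − 105.23 = -278.9°.
Normalise into (−180°, 180°]: -278.9° + 360° = 81.1°.
Positive ⇒ the second point lies to the east; separation 81.10°.

81.10° east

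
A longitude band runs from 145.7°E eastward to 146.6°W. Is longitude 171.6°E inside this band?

Band width going east from +145.7° to -146.6°: ((-146.6 − 145.7) mod 360) = 67.7°.
Offset of +171.6° east of the west edge: ((171.6 − 145.7) mod 360) = 25.9°.
25.9° ≤ 67.7° ⇒ inside.

Yes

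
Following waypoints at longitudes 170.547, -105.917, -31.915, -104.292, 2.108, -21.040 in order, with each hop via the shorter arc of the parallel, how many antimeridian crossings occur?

1

Leg 1: +170.547° → -105.917°, shortest Δλ = 83.536° (east) — crosses 180°.
Leg 2: -105.917° → -31.915°, shortest Δλ = 74.002° (east) — does not cross 180°.
Leg 3: -31.915° → -104.292°, shortest Δλ = -72.377° (west) — does not cross 180°.
Leg 4: -104.292° → +2.108°, shortest Δλ = 106.4° (east) — does not cross 180°.
Leg 5: +2.108° → -21.040°, shortest Δλ = -23.148° (west) — does not cross 180°.
Total crossings: 1.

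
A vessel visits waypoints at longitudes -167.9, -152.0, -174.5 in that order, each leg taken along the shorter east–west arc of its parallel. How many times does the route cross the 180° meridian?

Leg 1: -167.9° → -152.0°, shortest Δλ = 15.9° (east) — does not cross 180°.
Leg 2: -152.0° → -174.5°, shortest Δλ = -22.5° (west) — does not cross 180°.
Total crossings: 0.

0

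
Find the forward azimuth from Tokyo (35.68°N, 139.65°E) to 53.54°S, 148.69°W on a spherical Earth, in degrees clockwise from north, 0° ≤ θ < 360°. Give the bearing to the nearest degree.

144°

Δλ = -148.69 − 139.65 = -288.34°; wrapped into (−180°, 180°]: 71.66°.
θ = atan2( sin Δλ · cos φ₂ , cos φ₁ · sin φ₂ − sin φ₁ · cos φ₂ · cos Δλ )
  = atan2(0.56408, -0.76236) = 143.502° → normalised to [0°, 360°): 143.502°.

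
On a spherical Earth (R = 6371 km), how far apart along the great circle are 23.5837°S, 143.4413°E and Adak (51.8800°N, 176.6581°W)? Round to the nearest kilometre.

Δλ = -176.6581 − 143.4413 = -320.0994°; wrapped into (−180°, 180°]: 39.9006°.
Δφ = 51.8800 − -23.5837 = 75.4637°.
a = sin²(Δφ/2) + cos φ₁ · cos φ₂ · sin²(Δλ/2) = 0.440368.
c = 2·atan2(√a, √(1−a)) = 1.45125 rad → d = 6371·c ≈ 9245.91 km.

9246 km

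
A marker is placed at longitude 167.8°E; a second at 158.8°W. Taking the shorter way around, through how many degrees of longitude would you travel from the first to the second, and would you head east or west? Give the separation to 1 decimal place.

Raw difference: -158.8 − 167.8 = -326.6°.
Normalise into (−180°, 180°]: -326.6° + 360° = 33.4°.
Positive ⇒ the second point lies to the east; separation 33.4°.

33.4° east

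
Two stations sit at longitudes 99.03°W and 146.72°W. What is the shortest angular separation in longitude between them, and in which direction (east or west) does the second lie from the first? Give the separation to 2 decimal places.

Raw difference: -146.72 − -99.03 = -47.69°.
Normalise into (−180°, 180°]: -47.69° stays -47.69°.
Negative ⇒ the second point lies to the west; separation 47.69°.

47.69° west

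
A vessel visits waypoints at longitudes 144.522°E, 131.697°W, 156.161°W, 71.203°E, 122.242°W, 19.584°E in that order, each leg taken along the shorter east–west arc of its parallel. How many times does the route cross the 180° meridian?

3

Leg 1: +144.522° → -131.697°, shortest Δλ = 83.781° (east) — crosses 180°.
Leg 2: -131.697° → -156.161°, shortest Δλ = -24.464° (west) — does not cross 180°.
Leg 3: -156.161° → +71.203°, shortest Δλ = -132.636° (west) — crosses 180°.
Leg 4: +71.203° → -122.242°, shortest Δλ = 166.555° (east) — crosses 180°.
Leg 5: -122.242° → +19.584°, shortest Δλ = 141.826° (east) — does not cross 180°.
Total crossings: 3.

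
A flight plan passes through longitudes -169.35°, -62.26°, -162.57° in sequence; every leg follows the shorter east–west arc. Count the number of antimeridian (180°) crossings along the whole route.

0

Leg 1: -169.35° → -62.26°, shortest Δλ = 107.09° (east) — does not cross 180°.
Leg 2: -62.26° → -162.57°, shortest Δλ = -100.31° (west) — does not cross 180°.
Total crossings: 0.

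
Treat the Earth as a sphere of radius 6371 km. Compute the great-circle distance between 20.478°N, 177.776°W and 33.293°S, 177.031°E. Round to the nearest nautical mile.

3242 nmi

Δλ = 177.031 − -177.776 = 354.807°; wrapped into (−180°, 180°]: -5.193°.
Δφ = -33.293 − 20.478 = -53.771°.
a = sin²(Δφ/2) + cos φ₁ · cos φ₂ · sin²(Δλ/2) = 0.206100.
c = 2·atan2(√a, √(1−a)) = 0.94246 rad → d = 6371·c ≈ 6004.41 km ≈ 3242.12 nmi.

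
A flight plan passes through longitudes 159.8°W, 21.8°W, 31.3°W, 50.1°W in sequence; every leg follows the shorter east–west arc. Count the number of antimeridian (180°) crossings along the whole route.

0

Leg 1: -159.8° → -21.8°, shortest Δλ = 138.0° (east) — does not cross 180°.
Leg 2: -21.8° → -31.3°, shortest Δλ = -9.5° (west) — does not cross 180°.
Leg 3: -31.3° → -50.1°, shortest Δλ = -18.8° (west) — does not cross 180°.
Total crossings: 0.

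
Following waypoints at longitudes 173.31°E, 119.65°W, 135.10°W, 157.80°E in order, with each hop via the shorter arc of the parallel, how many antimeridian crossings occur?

2

Leg 1: +173.31° → -119.65°, shortest Δλ = 67.04° (east) — crosses 180°.
Leg 2: -119.65° → -135.10°, shortest Δλ = -15.45° (west) — does not cross 180°.
Leg 3: -135.10° → +157.80°, shortest Δλ = -67.1° (west) — crosses 180°.
Total crossings: 2.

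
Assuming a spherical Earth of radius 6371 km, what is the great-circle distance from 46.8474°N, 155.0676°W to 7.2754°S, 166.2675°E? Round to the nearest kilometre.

Δλ = 166.2675 − -155.0676 = 321.3351°; wrapped into (−180°, 180°]: -38.6649°.
Δφ = -7.2754 − 46.8474 = -54.1228°.
a = sin²(Δφ/2) + cos φ₁ · cos φ₂ · sin²(Δλ/2) = 0.281327.
c = 2·atan2(√a, √(1−a)) = 1.11815 rad → d = 6371·c ≈ 7123.74 km.

7124 km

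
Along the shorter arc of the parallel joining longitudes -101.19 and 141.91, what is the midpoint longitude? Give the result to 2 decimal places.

Signed shortest Δλ from -101.19° to +141.91° is -116.90°.
Midpoint longitude = -101.19° + (-116.90°)/2 = -101.19° − 58.45° = -159.64°.
(The naïve average (-101.19 + +141.91)/2 = 20.36° is on the wrong side of the globe.)

-159.64°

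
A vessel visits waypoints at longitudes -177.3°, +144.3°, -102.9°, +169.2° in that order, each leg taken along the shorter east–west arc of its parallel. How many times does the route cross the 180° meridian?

3

Leg 1: -177.3° → +144.3°, shortest Δλ = -38.4° (west) — crosses 180°.
Leg 2: +144.3° → -102.9°, shortest Δλ = 112.8° (east) — crosses 180°.
Leg 3: -102.9° → +169.2°, shortest Δλ = -87.9° (west) — crosses 180°.
Total crossings: 3.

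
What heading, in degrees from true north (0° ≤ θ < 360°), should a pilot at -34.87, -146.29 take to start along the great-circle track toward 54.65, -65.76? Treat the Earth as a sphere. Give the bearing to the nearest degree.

Δλ = -65.76 − -146.29 = 80.53°.
θ = atan2( sin Δλ · cos φ₂ , cos φ₁ · sin φ₂ − sin φ₁ · cos φ₂ · cos Δλ )
  = atan2(0.57068, 0.72361) = 38.262° → normalised to [0°, 360°): 38.262°.

38°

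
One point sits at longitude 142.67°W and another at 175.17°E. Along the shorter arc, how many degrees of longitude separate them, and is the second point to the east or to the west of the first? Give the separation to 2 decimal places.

42.16° west

Raw difference: 175.17 − -142.67 = 317.84°.
Normalise into (−180°, 180°]: 317.84° − 360° = -42.16°.
Negative ⇒ the second point lies to the west; separation 42.16°.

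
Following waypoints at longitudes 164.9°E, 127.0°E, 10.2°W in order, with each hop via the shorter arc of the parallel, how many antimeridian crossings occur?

0

Leg 1: +164.9° → +127.0°, shortest Δλ = -37.9° (west) — does not cross 180°.
Leg 2: +127.0° → -10.2°, shortest Δλ = -137.2° (west) — does not cross 180°.
Total crossings: 0.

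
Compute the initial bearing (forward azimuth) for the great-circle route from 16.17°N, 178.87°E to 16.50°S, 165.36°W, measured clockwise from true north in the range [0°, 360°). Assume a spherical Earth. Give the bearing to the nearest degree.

154°

Δλ = -165.36 − 178.87 = -344.23°; wrapped into (−180°, 180°]: 15.77°.
θ = atan2( sin Δλ · cos φ₂ , cos φ₁ · sin φ₂ − sin φ₁ · cos φ₂ · cos Δλ )
  = atan2(0.26058, -0.52975) = 153.807° → normalised to [0°, 360°): 153.807°.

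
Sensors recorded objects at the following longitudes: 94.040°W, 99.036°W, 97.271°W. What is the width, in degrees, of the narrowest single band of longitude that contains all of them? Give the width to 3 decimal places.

Sort the longitudes: -99.036°, -97.271°, -94.040°.
Eastward gaps between consecutive values (wrapping around): 1.765°, 3.231°, 355.004°.
Largest gap = 355.004° ⇒ minimal covering band is its complement: 360° − 355.004° = 4.996°.
Band runs from -99.036° eastward to -94.040°.

4.996°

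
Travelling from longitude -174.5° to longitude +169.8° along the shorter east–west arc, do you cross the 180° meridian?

Yes

Naïve |169.8 − -174.5| = 344.3° > 180°, so the shorter arc goes the other way round — across 180°.
Signed shortest Δλ = ((169.8 − -174.5 + 180) mod 360) − 180 = -15.7°.
Going west by 15.7° from -174.5° passes through 180° before reaching +169.8°.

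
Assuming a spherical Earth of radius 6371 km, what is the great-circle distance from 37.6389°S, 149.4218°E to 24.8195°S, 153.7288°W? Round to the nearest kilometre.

5505 km

Δλ = -153.7288 − 149.4218 = -303.1506°; wrapped into (−180°, 180°]: 56.8494°.
Δφ = -24.8195 − -37.6389 = 12.8194°.
a = sin²(Δφ/2) + cos φ₁ · cos φ₂ · sin²(Δλ/2) = 0.175313.
c = 2·atan2(√a, √(1−a)) = 0.86404 rad → d = 6371·c ≈ 5504.77 km.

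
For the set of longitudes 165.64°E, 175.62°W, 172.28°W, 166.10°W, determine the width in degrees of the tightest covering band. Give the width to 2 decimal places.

28.26°

Sort the longitudes: -175.62°, -172.28°, -166.10°, +165.64°.
Eastward gaps between consecutive values (wrapping around): 3.34°, 6.18°, 331.74°, 18.74°.
Largest gap = 331.74° ⇒ minimal covering band is its complement: 360° − 331.74° = 28.26°.
Band runs from +165.64° eastward to -166.10°, crossing the antimeridian.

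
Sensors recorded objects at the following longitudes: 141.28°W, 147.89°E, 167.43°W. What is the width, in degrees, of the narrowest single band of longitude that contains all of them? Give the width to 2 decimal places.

Sort the longitudes: -167.43°, -141.28°, +147.89°.
Eastward gaps between consecutive values (wrapping around): 26.15°, 289.17°, 44.68°.
Largest gap = 289.17° ⇒ minimal covering band is its complement: 360° − 289.17° = 70.83°.
Band runs from +147.89° eastward to -141.28°, crossing the antimeridian.

70.83°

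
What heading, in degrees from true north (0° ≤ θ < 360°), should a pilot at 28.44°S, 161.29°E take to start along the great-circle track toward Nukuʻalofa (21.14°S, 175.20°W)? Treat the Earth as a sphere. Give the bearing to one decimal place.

Δλ = -175.20 − 161.29 = -336.49°; wrapped into (−180°, 180°]: 23.51°.
θ = atan2( sin Δλ · cos φ₂ , cos φ₁ · sin φ₂ − sin φ₁ · cos φ₂ · cos Δλ )
  = atan2(0.37206, 0.09019) = 76.374° → normalised to [0°, 360°): 76.374°.

76.4°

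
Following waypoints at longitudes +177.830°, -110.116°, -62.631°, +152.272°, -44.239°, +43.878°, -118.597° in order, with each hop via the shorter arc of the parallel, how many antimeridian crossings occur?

3

Leg 1: +177.830° → -110.116°, shortest Δλ = 72.054° (east) — crosses 180°.
Leg 2: -110.116° → -62.631°, shortest Δλ = 47.485° (east) — does not cross 180°.
Leg 3: -62.631° → +152.272°, shortest Δλ = -145.097° (west) — crosses 180°.
Leg 4: +152.272° → -44.239°, shortest Δλ = 163.489° (east) — crosses 180°.
Leg 5: -44.239° → +43.878°, shortest Δλ = 88.117° (east) — does not cross 180°.
Leg 6: +43.878° → -118.597°, shortest Δλ = -162.475° (west) — does not cross 180°.
Total crossings: 3.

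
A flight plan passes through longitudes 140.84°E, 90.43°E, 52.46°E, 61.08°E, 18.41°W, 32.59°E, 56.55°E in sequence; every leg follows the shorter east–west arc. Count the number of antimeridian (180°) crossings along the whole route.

Leg 1: +140.84° → +90.43°, shortest Δλ = -50.41° (west) — does not cross 180°.
Leg 2: +90.43° → +52.46°, shortest Δλ = -37.97° (west) — does not cross 180°.
Leg 3: +52.46° → +61.08°, shortest Δλ = 8.62° (east) — does not cross 180°.
Leg 4: +61.08° → -18.41°, shortest Δλ = -79.49° (west) — does not cross 180°.
Leg 5: -18.41° → +32.59°, shortest Δλ = 51.0° (east) — does not cross 180°.
Leg 6: +32.59° → +56.55°, shortest Δλ = 23.96° (east) — does not cross 180°.
Total crossings: 0.

0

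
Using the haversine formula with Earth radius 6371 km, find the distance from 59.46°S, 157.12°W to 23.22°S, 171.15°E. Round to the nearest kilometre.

Δλ = 171.15 − -157.12 = 328.27°; wrapped into (−180°, 180°]: -31.73°.
Δφ = -23.22 − -59.46 = 36.24°.
a = sin²(Δφ/2) + cos φ₁ · cos φ₂ · sin²(Δλ/2) = 0.131624.
c = 2·atan2(√a, √(1−a)) = 0.74254 rad → d = 6371·c ≈ 4730.74 km.

4731 km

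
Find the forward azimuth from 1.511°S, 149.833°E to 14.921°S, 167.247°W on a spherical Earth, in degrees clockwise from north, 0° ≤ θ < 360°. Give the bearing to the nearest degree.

110°

Δλ = -167.247 − 149.833 = -317.080°; wrapped into (−180°, 180°]: 42.920°.
θ = atan2( sin Δλ · cos φ₂ , cos φ₁ · sin φ₂ − sin φ₁ · cos φ₂ · cos Δλ )
  = atan2(0.65802, -0.23874) = 109.942° → normalised to [0°, 360°): 109.942°.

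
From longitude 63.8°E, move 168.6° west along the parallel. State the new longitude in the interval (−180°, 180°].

Start at +63.8°; shift −168.6° → -104.8°.
-104.8° already lies in (−180°, 180°].

104.8°W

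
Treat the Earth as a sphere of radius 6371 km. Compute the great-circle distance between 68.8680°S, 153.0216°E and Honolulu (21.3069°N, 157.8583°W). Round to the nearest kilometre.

Δλ = -157.8583 − 153.0216 = -310.8799°; wrapped into (−180°, 180°]: 49.1201°.
Δφ = 21.3069 − -68.8680 = 90.1749°.
a = sin²(Δφ/2) + cos φ₁ · cos φ₂ · sin²(Δλ/2) = 0.559553.
c = 2·atan2(√a, √(1−a)) = 1.69019 rad → d = 6371·c ≈ 10768.17 km.

10768 km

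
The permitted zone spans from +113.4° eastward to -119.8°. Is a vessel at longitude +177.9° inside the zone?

Yes

Band width going east from +113.4° to -119.8°: ((-119.8 − 113.4) mod 360) = 126.8°.
Offset of +177.9° east of the west edge: ((177.9 − 113.4) mod 360) = 64.5°.
64.5° ≤ 126.8° ⇒ inside.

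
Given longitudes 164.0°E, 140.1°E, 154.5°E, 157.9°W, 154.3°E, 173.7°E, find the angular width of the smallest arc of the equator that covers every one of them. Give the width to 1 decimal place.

Sort the longitudes: -157.9°, +140.1°, +154.3°, +154.5°, +164.0°, +173.7°.
Eastward gaps between consecutive values (wrapping around): 298.0°, 14.2°, 0.2°, 9.5°, 9.7°, 28.4°.
Largest gap = 298.0° ⇒ minimal covering band is its complement: 360° − 298.0° = 62.0°.
Band runs from +140.1° eastward to -157.9°, crossing the antimeridian.

62.0°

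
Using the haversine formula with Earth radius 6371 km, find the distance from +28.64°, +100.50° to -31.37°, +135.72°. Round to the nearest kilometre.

7643 km

Δλ = 135.72 − 100.50 = 35.22°.
Δφ = -31.37 − 28.64 = -60.01°.
a = sin²(Δφ/2) + cos φ₁ · cos φ₂ · sin²(Δλ/2) = 0.318663.
c = 2·atan2(√a, √(1−a)) = 1.19966 rad → d = 6371·c ≈ 7643.04 km.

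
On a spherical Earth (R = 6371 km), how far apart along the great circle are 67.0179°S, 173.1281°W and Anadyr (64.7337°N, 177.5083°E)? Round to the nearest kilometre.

14669 km

Δλ = 177.5083 − -173.1281 = 350.6364°; wrapped into (−180°, 180°]: -9.3636°.
Δφ = 64.7337 − -67.0179 = 131.7516°.
a = sin²(Δφ/2) + cos φ₁ · cos φ₂ · sin²(Δλ/2) = 0.834062.
c = 2·atan2(√a, √(1−a)) = 2.30248 rad → d = 6371·c ≈ 14669.10 km.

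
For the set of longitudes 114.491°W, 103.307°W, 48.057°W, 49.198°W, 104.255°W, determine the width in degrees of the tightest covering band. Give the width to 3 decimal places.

Sort the longitudes: -114.491°, -104.255°, -103.307°, -49.198°, -48.057°.
Eastward gaps between consecutive values (wrapping around): 10.236°, 0.948°, 54.109°, 1.141°, 293.566°.
Largest gap = 293.566° ⇒ minimal covering band is its complement: 360° − 293.566° = 66.434°.
Band runs from -114.491° eastward to -48.057°.

66.434°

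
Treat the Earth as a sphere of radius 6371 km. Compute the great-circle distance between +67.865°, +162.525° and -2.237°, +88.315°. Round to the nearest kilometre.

Δλ = 88.315 − 162.525 = -74.210°.
Δφ = -2.237 − 67.865 = -70.102°.
a = sin²(Δφ/2) + cos φ₁ · cos φ₂ · sin²(Δλ/2) = 0.466853.
c = 2·atan2(√a, √(1−a)) = 1.50445 rad → d = 6371·c ≈ 9584.87 km.

9585 km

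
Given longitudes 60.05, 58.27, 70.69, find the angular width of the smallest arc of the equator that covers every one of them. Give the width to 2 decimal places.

Sort the longitudes: +58.27°, +60.05°, +70.69°.
Eastward gaps between consecutive values (wrapping around): 1.78°, 10.64°, 347.58°.
Largest gap = 347.58° ⇒ minimal covering band is its complement: 360° − 347.58° = 12.42°.
Band runs from +58.27° eastward to +70.69°.

12.42°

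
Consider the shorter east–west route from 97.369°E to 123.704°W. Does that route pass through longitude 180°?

Yes

Naïve |-123.704 − 97.369| = 221.073° > 180°, so the shorter arc goes the other way round — across 180°.
Signed shortest Δλ = ((-123.704 − 97.369 + 180) mod 360) − 180 = 138.927°.
Going east by 138.927° from +97.369° passes through 180° before reaching -123.704°.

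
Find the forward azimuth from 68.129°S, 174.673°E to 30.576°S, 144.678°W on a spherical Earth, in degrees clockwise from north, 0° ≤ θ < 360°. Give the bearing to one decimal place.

Δλ = -144.678 − 174.673 = -319.351°; wrapped into (−180°, 180°]: 40.649°.
θ = atan2( sin Δλ · cos φ₂ , cos φ₁ · sin φ₂ − sin φ₁ · cos φ₂ · cos Δλ )
  = atan2(0.56085, 0.41671) = 53.388° → normalised to [0°, 360°): 53.388°.

53.4°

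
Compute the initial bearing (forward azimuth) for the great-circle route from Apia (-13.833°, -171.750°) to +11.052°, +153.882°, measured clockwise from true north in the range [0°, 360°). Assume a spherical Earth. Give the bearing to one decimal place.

Δλ = 153.882 − -171.750 = 325.632°; wrapped into (−180°, 180°]: -34.368°.
θ = atan2( sin Δλ · cos φ₂ , cos φ₁ · sin φ₂ − sin φ₁ · cos φ₂ · cos Δλ )
  = atan2(-0.55404, 0.37983) = -55.566° → normalised to [0°, 360°): 304.434°.

304.4°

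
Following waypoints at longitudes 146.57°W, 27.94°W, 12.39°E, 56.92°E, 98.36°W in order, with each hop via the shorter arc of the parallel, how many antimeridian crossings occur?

0

Leg 1: -146.57° → -27.94°, shortest Δλ = 118.63° (east) — does not cross 180°.
Leg 2: -27.94° → +12.39°, shortest Δλ = 40.33° (east) — does not cross 180°.
Leg 3: +12.39° → +56.92°, shortest Δλ = 44.53° (east) — does not cross 180°.
Leg 4: +56.92° → -98.36°, shortest Δλ = -155.28° (west) — does not cross 180°.
Total crossings: 0.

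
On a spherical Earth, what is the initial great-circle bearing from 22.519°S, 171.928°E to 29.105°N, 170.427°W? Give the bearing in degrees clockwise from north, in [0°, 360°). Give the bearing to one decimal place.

19.0°

Δλ = -170.427 − 171.928 = -342.355°; wrapped into (−180°, 180°]: 17.645°.
θ = atan2( sin Δλ · cos φ₂ , cos φ₁ · sin φ₂ − sin φ₁ · cos φ₂ · cos Δλ )
  = atan2(0.26484, 0.76821) = 19.022° → normalised to [0°, 360°): 19.022°.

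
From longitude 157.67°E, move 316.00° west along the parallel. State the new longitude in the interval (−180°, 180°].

158.33°W

Start at +157.67°; shift −316.00° → -158.33°.
-158.33° already lies in (−180°, 180°].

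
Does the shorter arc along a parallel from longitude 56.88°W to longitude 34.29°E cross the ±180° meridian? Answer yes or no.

Signed shortest Δλ = ((34.29 − -56.88 + 180) mod 360) − 180 = 91.17°.
Going east by 91.17° from -56.88° reaches +34.29° without touching 180°.

No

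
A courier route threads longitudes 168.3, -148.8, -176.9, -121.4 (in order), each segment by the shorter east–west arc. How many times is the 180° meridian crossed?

1

Leg 1: +168.3° → -148.8°, shortest Δλ = 42.9° (east) — crosses 180°.
Leg 2: -148.8° → -176.9°, shortest Δλ = -28.1° (west) — does not cross 180°.
Leg 3: -176.9° → -121.4°, shortest Δλ = 55.5° (east) — does not cross 180°.
Total crossings: 1.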